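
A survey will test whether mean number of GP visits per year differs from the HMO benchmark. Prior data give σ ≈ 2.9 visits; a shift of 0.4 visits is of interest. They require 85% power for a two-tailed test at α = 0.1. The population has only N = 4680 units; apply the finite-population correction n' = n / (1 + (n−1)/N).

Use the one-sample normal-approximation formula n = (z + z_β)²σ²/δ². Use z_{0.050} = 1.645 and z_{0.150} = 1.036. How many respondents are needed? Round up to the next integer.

n = 350

n = (z_{α/2} + z_β)² · σ² / δ²
  = (1.645 + 1.036)² · 2.9² / 0.4²
  = 7.1878 · 8.41 / 0.16
  = 377.81
Finite-population correction (N = 4680): 377.81 / (1 + (377.81 − 1)/4680) = 349.65.
Round up → n = 350.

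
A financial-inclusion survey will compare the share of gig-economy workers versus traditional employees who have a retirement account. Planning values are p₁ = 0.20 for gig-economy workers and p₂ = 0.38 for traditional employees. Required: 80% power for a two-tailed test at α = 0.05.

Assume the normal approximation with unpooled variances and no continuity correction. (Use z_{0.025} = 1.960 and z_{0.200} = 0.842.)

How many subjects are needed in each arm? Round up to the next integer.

n = 96 per group

n = (z_{α/2} + z_β)² · [p₁(1−p₁) + p₂(1−p₂)] / (p₁ − p₂)²
  = (1.960 + 0.842)² · (0.20·0.80 + 0.38·0.62) / (-0.18)²
  = (2.802)² · (0.1600 + 0.2356) / 0.0324
  = 7.8512 · 0.3956 / 0.0324
  = 95.86
Round up → n = 96 per group.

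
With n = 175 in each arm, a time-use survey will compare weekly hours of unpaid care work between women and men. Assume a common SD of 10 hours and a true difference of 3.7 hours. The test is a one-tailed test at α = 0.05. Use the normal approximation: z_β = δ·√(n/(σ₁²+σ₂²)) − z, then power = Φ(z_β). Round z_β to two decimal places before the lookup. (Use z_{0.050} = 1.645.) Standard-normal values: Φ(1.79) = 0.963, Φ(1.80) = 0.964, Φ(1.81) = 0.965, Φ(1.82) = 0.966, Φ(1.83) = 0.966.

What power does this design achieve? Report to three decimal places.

z_β = δ·√(n/(σ₁²+σ₂²)) − z_α
    = 3.7 · √(175/200) − 1.645
    = 3.7 · 0.93541 − 1.645
    = 3.4610 − 1.645 = 1.8160 → 1.82
Power = Φ(1.82) = 0.966.

Power ≈ 0.966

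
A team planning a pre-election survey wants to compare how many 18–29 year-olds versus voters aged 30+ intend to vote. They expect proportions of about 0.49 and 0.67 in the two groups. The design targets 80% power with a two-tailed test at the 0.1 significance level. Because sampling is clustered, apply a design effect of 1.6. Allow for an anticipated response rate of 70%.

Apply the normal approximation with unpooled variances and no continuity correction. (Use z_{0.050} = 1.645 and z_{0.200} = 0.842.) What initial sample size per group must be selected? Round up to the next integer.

n = 206 per group

n = (z_{α/2} + z_β)² · [p₁(1−p₁) + p₂(1−p₂)] / (p₁ − p₂)²
  = (1.645 + 0.842)² · (0.49·0.51 + 0.67·0.33) / (-0.18)²
  = (2.487)² · (0.2499 + 0.2211) / 0.0324
  = 6.1852 · 0.4710 / 0.0324
  = 89.91
Design effect: 1.6 × 89.91 = 143.86.
Adjust for 70% response: 143.86 / 0.70 = 205.52.
Round up → n = 206 per group.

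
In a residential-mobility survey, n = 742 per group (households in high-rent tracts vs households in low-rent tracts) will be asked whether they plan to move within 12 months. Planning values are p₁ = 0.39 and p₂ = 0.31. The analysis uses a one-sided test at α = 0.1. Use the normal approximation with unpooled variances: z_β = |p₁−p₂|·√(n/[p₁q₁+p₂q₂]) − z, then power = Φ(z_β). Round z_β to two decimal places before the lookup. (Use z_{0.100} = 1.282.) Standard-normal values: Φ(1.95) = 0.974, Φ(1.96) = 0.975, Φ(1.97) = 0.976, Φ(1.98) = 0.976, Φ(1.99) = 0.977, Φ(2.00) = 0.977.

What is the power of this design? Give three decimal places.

Power ≈ 0.975

z_β = |p₁−p₂|·√(n/[p₁q₁+p₂q₂]) − z_α
    = 0.08 · √(742/0.4518) − 1.282
    = 0.08 · 40.5255 − 1.282
    = 3.2420 − 1.282 = 1.9600 → 1.96
Power = Φ(1.96) = 0.975.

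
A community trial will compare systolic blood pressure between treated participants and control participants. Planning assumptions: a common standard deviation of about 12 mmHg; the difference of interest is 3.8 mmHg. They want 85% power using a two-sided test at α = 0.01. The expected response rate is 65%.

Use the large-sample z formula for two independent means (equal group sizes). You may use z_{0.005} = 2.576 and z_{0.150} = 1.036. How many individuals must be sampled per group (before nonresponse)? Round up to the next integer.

n = (z_{α/2} + z_β)² · (σ₁² + σ₂²) / δ²
  = (2.576 + 1.036)² · (2·12² = 288) / 3.8²
  = 13.0465 · 288 / 14.44
  = 260.21
Adjust for 65% response: 260.21 / 0.65 = 400.32.
Round up → n = 401 per group.

n = 401 per group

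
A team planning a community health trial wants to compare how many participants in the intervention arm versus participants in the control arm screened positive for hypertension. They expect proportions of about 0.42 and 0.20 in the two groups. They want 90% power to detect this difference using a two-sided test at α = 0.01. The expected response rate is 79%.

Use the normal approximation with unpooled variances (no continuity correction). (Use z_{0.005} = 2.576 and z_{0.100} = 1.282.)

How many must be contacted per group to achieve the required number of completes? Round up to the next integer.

n = (z_{α/2} + z_β)² · [p₁(1−p₁) + p₂(1−p₂)] / (p₁ − p₂)²
  = (2.576 + 1.282)² · (0.42·0.58 + 0.20·0.80) / (0.22)²
  = (3.858)² · (0.2436 + 0.1600) / 0.0484
  = 14.8842 · 0.4036 / 0.0484
  = 124.12
Adjust for 79% response: 124.12 / 0.79 = 157.11.
Round up → n = 158 per group.

n = 158 per group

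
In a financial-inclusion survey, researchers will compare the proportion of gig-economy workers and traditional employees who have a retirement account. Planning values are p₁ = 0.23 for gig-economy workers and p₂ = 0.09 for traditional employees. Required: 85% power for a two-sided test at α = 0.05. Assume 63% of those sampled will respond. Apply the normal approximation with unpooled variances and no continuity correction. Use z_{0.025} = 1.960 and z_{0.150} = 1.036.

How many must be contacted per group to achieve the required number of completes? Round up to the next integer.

n = (z_{α/2} + z_β)² · [p₁(1−p₁) + p₂(1−p₂)] / (p₁ − p₂)²
  = (1.960 + 1.036)² · (0.23·0.77 + 0.09·0.91) / (0.14)²
  = (2.996)² · (0.1771 + 0.0819) / 0.0196
  = 8.9760 · 0.2590 / 0.0196
  = 118.61
Adjust for 63% response: 118.61 / 0.63 = 188.27.
Round up → n = 189 per group.

n = 189 per group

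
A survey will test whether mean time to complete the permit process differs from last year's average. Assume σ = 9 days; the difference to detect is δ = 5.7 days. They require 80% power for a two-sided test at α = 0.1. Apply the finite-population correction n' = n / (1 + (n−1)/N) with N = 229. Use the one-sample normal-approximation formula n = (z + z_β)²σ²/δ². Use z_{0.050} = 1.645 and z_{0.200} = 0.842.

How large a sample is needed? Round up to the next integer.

n = 15

n = (z_{α/2} + z_β)² · σ² / δ²
  = (1.645 + 0.842)² · 9² / 5.7²
  = 6.1852 · 81 / 32.49
  = 15.42
Finite-population correction (N = 229): 15.42 / (1 + (15.42 − 1)/229) = 14.51.
Round up → n = 15.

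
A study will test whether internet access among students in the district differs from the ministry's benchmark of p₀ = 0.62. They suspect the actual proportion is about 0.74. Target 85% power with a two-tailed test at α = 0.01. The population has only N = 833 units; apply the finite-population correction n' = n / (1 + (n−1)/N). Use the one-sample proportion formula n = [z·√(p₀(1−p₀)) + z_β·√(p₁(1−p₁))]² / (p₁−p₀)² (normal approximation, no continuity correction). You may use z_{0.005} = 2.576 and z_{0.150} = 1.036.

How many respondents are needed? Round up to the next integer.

n = 163

n = [z_{α/2}·√(p₀q₀) + z_β·√(p₁q₁)]² / (p₁ − p₀)²
  = [2.576·√(0.62·0.38) + 1.036·√(0.74·0.26)]² / (0.12)²
  = [2.576·0.4854 + 1.036·0.4386]² / 0.0144
  = [1.7048]² / 0.0144
  = 201.82
Finite-population correction (N = 833): 201.82 / (1 + (201.82 − 1)/833) = 162.62.
Round up → n = 163.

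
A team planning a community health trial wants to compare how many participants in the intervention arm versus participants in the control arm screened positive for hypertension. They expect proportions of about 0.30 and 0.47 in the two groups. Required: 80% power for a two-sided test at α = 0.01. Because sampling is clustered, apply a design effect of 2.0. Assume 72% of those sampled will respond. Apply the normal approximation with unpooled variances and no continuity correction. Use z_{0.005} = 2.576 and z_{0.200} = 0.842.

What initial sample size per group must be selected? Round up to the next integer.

n = 516 per group

n = (z_{α/2} + z_β)² · [p₁(1−p₁) + p₂(1−p₂)] / (p₁ − p₂)²
  = (2.576 + 0.842)² · (0.30·0.70 + 0.47·0.53) / (-0.17)²
  = (3.418)² · (0.2100 + 0.2491) / 0.0289
  = 11.6827 · 0.4591 / 0.0289
  = 185.59
Design effect: 2.0 × 185.59 = 371.18.
Adjust for 72% response: 371.18 / 0.72 = 515.53.
Round up → n = 516 per group.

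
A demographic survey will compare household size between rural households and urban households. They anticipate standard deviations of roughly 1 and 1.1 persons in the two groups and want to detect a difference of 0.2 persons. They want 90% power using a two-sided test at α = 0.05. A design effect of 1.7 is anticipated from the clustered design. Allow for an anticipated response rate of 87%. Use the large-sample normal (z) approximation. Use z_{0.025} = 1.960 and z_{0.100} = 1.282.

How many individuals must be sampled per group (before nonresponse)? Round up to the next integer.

n = (z_{α/2} + z_β)² · (σ₁² + σ₂²) / δ²
  = (1.960 + 1.282)² · (1² + 1.1² = 2.21) / 0.2²
  = 10.5106 · 2.21 / 0.04
  = 580.71
Design effect: 1.7 × 580.71 = 987.20.
Adjust for 87% response: 987.20 / 0.87 = 1134.72.
Round up → n = 1135 per group.

n = 1135 per group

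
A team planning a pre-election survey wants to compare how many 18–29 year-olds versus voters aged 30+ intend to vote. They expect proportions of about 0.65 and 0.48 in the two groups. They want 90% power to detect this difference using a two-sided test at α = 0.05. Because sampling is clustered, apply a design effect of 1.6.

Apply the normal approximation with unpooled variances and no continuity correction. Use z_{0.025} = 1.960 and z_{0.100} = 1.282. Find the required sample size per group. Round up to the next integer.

n = (z_{α/2} + z_β)² · [p₁(1−p₁) + p₂(1−p₂)] / (p₁ − p₂)²
  = (1.960 + 1.282)² · (0.65·0.35 + 0.48·0.52) / (0.17)²
  = (3.242)² · (0.2275 + 0.2496) / 0.0289
  = 10.5106 · 0.4771 / 0.0289
  = 173.52
Design effect: 1.6 × 173.52 = 277.62.
Round up → n = 278 per group.

n = 278 per group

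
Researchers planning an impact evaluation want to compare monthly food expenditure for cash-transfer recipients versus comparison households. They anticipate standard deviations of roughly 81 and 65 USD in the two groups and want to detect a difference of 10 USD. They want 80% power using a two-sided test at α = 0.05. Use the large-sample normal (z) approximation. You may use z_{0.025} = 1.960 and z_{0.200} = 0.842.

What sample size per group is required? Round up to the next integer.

n = 847 per group

n = (z_{α/2} + z_β)² · (σ₁² + σ₂²) / δ²
  = (1.960 + 0.842)² · (81² + 65² = 10786) / 10²
  = 7.8512 · 10786 / 100
  = 846.83
Round up → n = 847 per group.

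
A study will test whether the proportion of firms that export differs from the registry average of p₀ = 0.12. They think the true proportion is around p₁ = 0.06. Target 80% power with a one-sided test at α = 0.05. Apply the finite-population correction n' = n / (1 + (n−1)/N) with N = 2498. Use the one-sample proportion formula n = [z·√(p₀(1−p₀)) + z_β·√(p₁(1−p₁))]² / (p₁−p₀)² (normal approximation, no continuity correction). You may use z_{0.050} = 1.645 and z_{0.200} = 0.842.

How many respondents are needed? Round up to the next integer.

n = 142

n = [z_α·√(p₀q₀) + z_β·√(p₁q₁)]² / (p₁ − p₀)²
  = [1.645·√(0.12·0.88) + 0.842·√(0.06·0.94)]² / (-0.06)²
  = [1.645·0.3250 + 0.842·0.2375]² / 0.0036
  = [0.7345]² / 0.0036
  = 149.87
Finite-population correction (N = 2498): 149.87 / (1 + (149.87 − 1)/2498) = 141.44.
Round up → n = 142.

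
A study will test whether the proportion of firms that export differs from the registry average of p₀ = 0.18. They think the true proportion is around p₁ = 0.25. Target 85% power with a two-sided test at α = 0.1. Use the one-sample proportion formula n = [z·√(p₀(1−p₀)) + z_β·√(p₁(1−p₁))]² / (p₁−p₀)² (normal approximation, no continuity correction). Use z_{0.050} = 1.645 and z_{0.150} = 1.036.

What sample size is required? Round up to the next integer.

n = [z_{α/2}·√(p₀q₀) + z_β·√(p₁q₁)]² / (p₁ − p₀)²
  = [1.645·√(0.18·0.82) + 1.036·√(0.25·0.75)]² / (0.07)²
  = [1.645·0.3842 + 1.036·0.4330]² / 0.0049
  = [1.0806]² / 0.0049
  = 238.30
Round up → n = 239.

n = 239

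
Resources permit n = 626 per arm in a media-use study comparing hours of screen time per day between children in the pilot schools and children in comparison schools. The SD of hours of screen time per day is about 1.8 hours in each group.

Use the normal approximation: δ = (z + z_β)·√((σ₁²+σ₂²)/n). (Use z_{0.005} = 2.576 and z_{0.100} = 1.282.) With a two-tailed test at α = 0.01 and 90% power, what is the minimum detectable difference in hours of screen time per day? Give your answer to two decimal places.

δ = (z_{α/2} + z_β) · √((σ₁²+σ₂²)/n)
  = (2.576 + 1.282) · √(6.48/626)
  = 3.858 · √0.01035
  = 3.858 · 0.1017
  = 0.3925

Minimum detectable difference ≈ 0.39 hours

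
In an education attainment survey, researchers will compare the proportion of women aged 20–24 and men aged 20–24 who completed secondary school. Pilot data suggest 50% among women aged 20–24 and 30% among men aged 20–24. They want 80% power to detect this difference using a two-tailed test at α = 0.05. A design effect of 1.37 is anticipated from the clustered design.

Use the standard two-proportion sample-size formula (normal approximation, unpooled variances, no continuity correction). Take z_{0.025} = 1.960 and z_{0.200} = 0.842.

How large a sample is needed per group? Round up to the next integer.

n = 124 per group

n = (z_{α/2} + z_β)² · [p₁(1−p₁) + p₂(1−p₂)] / (p₁ − p₂)²
  = (1.960 + 0.842)² · (0.50·0.50 + 0.30·0.70) / (0.20)²
  = (2.802)² · (0.2500 + 0.2100) / 0.0400
  = 7.8512 · 0.4600 / 0.0400
  = 90.29
Design effect: 1.37 × 90.29 = 123.70.
Round up → n = 124 per group.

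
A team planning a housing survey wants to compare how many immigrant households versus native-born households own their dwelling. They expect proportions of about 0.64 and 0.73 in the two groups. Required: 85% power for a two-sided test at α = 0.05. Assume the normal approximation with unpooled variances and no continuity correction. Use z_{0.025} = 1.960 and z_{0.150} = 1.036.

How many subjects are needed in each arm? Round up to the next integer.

n = (z_{α/2} + z_β)² · [p₁(1−p₁) + p₂(1−p₂)] / (p₁ − p₂)²
  = (1.960 + 1.036)² · (0.64·0.36 + 0.73·0.27) / (-0.09)²
  = (2.996)² · (0.2304 + 0.1971) / 0.0081
  = 8.9760 · 0.4275 / 0.0081
  = 473.73
Round up → n = 474 per group.

n = 474 per group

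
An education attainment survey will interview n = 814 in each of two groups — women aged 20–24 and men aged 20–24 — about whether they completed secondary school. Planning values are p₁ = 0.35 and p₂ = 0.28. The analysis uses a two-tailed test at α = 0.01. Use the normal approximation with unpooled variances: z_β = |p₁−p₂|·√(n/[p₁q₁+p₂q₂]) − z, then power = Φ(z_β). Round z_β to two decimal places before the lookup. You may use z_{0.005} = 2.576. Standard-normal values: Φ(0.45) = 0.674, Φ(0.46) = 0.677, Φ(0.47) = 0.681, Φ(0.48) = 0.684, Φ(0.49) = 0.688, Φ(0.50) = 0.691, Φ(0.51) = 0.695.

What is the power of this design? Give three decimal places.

z_β = |p₁−p₂|·√(n/[p₁q₁+p₂q₂]) − z_{α/2}
    = 0.07 · √(814/0.4291) − 2.576
    = 0.07 · 43.5545 − 2.576
    = 3.0488 − 2.576 = 0.4728 → 0.47
Power = Φ(0.47) = 0.681.

Power ≈ 0.681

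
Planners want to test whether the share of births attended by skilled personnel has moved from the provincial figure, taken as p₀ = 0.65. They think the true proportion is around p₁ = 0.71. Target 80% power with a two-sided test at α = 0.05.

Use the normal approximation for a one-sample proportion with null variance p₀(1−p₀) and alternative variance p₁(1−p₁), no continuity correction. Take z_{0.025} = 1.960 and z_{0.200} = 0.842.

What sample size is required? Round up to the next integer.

n = 482

n = [z_{α/2}·√(p₀q₀) + z_β·√(p₁q₁)]² / (p₁ − p₀)²
  = [1.960·√(0.65·0.35) + 0.842·√(0.71·0.29)]² / (0.06)²
  = [1.960·0.4770 + 0.842·0.4538]² / 0.0036
  = [1.3169]² / 0.0036
  = 481.75
Round up → n = 482.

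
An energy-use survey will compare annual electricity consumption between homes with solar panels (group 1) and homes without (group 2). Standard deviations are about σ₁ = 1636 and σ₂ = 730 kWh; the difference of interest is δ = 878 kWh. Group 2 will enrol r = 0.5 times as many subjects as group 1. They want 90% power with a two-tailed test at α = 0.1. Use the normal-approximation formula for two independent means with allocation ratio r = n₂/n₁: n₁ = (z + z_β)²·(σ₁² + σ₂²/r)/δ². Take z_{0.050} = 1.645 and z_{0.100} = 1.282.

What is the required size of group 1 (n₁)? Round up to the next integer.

n₁ = (z_{α/2} + z_β)² · (σ₁² + σ₂²/r) / δ²
   = (1.645 + 1.282)² · (1636² + 730²/0.5) / 878²
   = 8.5673 · (2676496 + 1065800) / 770884
   = 8.5673 · 3742296 / 770884
   = 41.59
Round up → n₁ = 42; n₂ = r·n₁ = 0.5 × 42 = 21.

n₁ = 42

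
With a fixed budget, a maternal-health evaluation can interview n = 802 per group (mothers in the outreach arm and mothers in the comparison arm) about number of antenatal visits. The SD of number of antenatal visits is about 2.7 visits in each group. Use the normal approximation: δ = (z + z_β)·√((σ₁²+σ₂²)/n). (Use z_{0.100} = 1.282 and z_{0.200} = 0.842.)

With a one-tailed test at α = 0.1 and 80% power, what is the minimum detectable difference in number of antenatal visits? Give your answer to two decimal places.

Minimum detectable difference ≈ 0.29 visits

δ = (z_α + z_β) · √((σ₁²+σ₂²)/n)
  = (1.282 + 0.842) · √(14.58/802)
  = 2.124 · √0.01818
  = 2.124 · 0.1348
  = 0.2864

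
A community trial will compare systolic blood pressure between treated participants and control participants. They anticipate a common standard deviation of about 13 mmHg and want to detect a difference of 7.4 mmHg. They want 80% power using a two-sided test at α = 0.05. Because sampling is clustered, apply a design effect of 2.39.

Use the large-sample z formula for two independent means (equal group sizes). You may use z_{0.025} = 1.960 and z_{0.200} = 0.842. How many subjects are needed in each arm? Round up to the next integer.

n = (z_{α/2} + z_β)² · (σ₁² + σ₂²) / δ²
  = (1.960 + 0.842)² · (2·13² = 338) / 7.4²
  = 7.8512 · 338 / 54.76
  = 48.46
Design effect: 2.39 × 48.46 = 115.82.
Round up → n = 116 per group.

n = 116 per group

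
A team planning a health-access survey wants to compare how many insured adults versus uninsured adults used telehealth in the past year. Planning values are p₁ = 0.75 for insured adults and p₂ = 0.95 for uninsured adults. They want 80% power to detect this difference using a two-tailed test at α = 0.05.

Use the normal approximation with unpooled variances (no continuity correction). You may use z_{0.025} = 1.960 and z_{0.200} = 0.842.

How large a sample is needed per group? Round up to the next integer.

n = 47 per group

n = (z_{α/2} + z_β)² · [p₁(1−p₁) + p₂(1−p₂)] / (p₁ − p₂)²
  = (1.960 + 0.842)² · (0.75·0.25 + 0.95·0.05) / (-0.20)²
  = (2.802)² · (0.1875 + 0.0475) / 0.0400
  = 7.8512 · 0.2350 / 0.0400
  = 46.13
Round up → n = 47 per group.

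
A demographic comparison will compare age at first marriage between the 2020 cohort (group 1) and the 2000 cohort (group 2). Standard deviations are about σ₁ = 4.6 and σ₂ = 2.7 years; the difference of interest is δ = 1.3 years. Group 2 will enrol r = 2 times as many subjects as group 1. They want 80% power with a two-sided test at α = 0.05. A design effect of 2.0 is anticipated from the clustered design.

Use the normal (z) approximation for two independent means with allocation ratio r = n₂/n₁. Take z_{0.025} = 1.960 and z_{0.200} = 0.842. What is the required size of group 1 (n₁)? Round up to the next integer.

n₁ = (z_{α/2} + z_β)² · (σ₁² + σ₂²/r) / δ²
   = (1.960 + 0.842)² · (4.6² + 2.7²/2) / 1.3²
   = 7.8512 · (21.16 + 3.645) / 1.69
   = 7.8512 · 24.805 / 1.69
   = 115.24
Design effect: 2.0 × 115.24 = 230.47.
Round up → n₁ = 231; n₂ = r·n₁ = 2 × 231 = 462.

n₁ = 231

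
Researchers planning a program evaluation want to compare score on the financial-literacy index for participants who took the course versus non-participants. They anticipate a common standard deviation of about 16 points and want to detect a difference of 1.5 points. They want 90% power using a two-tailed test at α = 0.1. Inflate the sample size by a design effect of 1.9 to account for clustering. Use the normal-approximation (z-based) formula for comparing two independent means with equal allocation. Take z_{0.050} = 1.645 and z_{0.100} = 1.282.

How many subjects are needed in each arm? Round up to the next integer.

n = 3705 per group

n = (z_{α/2} + z_β)² · (σ₁² + σ₂²) / δ²
  = (1.645 + 1.282)² · (2·16² = 512) / 1.5²
  = 8.5673 · 512 / 2.25
  = 1949.54
Design effect: 1.9 × 1949.54 = 3704.13.
Round up → n = 3705 per group.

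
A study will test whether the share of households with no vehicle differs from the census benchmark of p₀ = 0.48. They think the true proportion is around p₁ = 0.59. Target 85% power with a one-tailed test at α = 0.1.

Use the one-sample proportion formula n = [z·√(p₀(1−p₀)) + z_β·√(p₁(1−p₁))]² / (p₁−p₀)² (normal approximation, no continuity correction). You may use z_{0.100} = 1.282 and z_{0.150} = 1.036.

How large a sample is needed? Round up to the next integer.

n = [z_α·√(p₀q₀) + z_β·√(p₁q₁)]² / (p₁ − p₀)²
  = [1.282·√(0.48·0.52) + 1.036·√(0.59·0.41)]² / (0.11)²
  = [1.282·0.4996 + 1.036·0.4918]² / 0.0121
  = [1.1500]² / 0.0121
  = 109.30
Round up → n = 110.

n = 110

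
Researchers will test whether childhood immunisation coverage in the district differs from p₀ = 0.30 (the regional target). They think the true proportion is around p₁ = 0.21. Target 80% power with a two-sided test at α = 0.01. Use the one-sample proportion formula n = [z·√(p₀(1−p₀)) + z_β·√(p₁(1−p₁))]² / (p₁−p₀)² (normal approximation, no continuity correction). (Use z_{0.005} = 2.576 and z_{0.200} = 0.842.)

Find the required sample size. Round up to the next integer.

n = 287

n = [z_{α/2}·√(p₀q₀) + z_β·√(p₁q₁)]² / (p₁ − p₀)²
  = [2.576·√(0.30·0.70) + 0.842·√(0.21·0.79)]² / (-0.09)²
  = [2.576·0.4583 + 0.842·0.4073]² / 0.0081
  = [1.5234]² / 0.0081
  = 286.52
Round up → n = 287.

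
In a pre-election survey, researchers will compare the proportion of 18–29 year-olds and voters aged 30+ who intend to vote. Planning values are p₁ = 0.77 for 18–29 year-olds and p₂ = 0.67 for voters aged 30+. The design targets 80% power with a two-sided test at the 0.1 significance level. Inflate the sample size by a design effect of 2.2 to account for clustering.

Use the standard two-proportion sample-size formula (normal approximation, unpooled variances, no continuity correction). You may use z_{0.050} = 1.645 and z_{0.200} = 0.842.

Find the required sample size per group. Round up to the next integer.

n = 542 per group

n = (z_{α/2} + z_β)² · [p₁(1−p₁) + p₂(1−p₂)] / (p₁ − p₂)²
  = (1.645 + 0.842)² · (0.77·0.23 + 0.67·0.33) / (0.10)²
  = (2.487)² · (0.1771 + 0.2211) / 0.0100
  = 6.1852 · 0.3982 / 0.0100
  = 246.29
Design effect: 2.2 × 246.29 = 541.85.
Round up → n = 542 per group.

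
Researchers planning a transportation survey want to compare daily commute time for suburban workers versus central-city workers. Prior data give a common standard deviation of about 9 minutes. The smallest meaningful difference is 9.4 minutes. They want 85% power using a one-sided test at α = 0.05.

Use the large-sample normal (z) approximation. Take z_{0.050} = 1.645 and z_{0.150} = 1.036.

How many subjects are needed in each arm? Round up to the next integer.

n = 14 per group

n = (z_α + z_β)² · (σ₁² + σ₂²) / δ²
  = (1.645 + 1.036)² · (2·9² = 162) / 9.4²
  = 7.1878 · 162 / 88.36
  = 13.18
Round up → n = 14 per group.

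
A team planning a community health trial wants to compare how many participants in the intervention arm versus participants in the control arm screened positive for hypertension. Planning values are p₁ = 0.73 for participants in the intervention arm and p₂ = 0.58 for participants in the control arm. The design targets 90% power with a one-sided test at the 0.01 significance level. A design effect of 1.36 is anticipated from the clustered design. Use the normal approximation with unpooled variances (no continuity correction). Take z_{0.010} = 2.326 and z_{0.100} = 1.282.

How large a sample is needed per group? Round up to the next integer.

n = 347 per group

n = (z_α + z_β)² · [p₁(1−p₁) + p₂(1−p₂)] / (p₁ − p₂)²
  = (2.326 + 1.282)² · (0.73·0.27 + 0.58·0.42) / (0.15)²
  = (3.608)² · (0.1971 + 0.2436) / 0.0225
  = 13.0177 · 0.4407 / 0.0225
  = 254.97
Design effect: 1.36 × 254.97 = 346.76.
Round up → n = 347 per group.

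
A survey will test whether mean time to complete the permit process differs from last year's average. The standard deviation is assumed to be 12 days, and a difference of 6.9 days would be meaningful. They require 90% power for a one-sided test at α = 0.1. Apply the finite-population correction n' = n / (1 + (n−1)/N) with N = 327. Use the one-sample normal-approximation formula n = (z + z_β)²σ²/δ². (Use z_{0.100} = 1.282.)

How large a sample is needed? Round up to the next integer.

n = (z_α + z_β)² · σ² / δ²
  = (1.282 + 1.282)² · 12² / 6.9²
  = 6.5741 · 144 / 47.61
  = 19.88
Finite-population correction (N = 327): 19.88 / (1 + (19.88 − 1)/327) = 18.80.
Round up → n = 19.

n = 19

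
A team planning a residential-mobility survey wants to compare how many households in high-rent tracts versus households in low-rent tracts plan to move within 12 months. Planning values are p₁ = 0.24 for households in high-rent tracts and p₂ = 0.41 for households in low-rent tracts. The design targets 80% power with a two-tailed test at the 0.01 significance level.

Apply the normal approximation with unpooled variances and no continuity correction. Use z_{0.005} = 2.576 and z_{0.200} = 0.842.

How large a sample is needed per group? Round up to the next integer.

n = 172 per group

n = (z_{α/2} + z_β)² · [p₁(1−p₁) + p₂(1−p₂)] / (p₁ − p₂)²
  = (2.576 + 0.842)² · (0.24·0.76 + 0.41·0.59) / (-0.17)²
  = (3.418)² · (0.1824 + 0.2419) / 0.0289
  = 11.6827 · 0.4243 / 0.0289
  = 171.52
Round up → n = 172 per group.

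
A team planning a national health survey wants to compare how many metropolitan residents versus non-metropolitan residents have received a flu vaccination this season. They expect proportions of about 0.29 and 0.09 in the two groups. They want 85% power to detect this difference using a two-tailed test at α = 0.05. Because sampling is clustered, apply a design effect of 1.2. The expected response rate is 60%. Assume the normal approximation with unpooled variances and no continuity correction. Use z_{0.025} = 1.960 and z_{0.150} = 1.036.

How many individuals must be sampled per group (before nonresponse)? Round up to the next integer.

n = (z_{α/2} + z_β)² · [p₁(1−p₁) + p₂(1−p₂)] / (p₁ − p₂)²
  = (1.960 + 1.036)² · (0.29·0.71 + 0.09·0.91) / (0.20)²
  = (2.996)² · (0.2059 + 0.0819) / 0.0400
  = 8.9760 · 0.2878 / 0.0400
  = 64.58
Design effect: 1.2 × 64.58 = 77.50.
Adjust for 60% response: 77.50 / 0.60 = 129.16.
Round up → n = 130 per group.

n = 130 per group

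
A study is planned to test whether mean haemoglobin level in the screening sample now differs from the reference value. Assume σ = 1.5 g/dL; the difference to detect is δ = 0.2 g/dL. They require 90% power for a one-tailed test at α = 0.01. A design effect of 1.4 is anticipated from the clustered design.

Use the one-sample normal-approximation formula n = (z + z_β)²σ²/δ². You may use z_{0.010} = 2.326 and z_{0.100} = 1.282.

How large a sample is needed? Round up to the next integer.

n = (z_α + z_β)² · σ² / δ²
  = (2.326 + 1.282)² · 1.5² / 0.2²
  = 13.0177 · 2.25 / 0.04
  = 732.24
Design effect: 1.4 × 732.24 = 1025.14.
Round up → n = 1026.

n = 1026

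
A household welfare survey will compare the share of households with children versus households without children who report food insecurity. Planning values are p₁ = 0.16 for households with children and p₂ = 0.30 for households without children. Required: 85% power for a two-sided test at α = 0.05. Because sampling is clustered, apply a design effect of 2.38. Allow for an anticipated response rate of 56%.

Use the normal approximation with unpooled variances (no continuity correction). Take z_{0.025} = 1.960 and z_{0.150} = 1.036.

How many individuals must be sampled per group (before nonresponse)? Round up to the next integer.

n = (z_{α/2} + z_β)² · [p₁(1−p₁) + p₂(1−p₂)] / (p₁ − p₂)²
  = (1.960 + 1.036)² · (0.16·0.84 + 0.30·0.70) / (-0.14)²
  = (2.996)² · (0.1344 + 0.2100) / 0.0196
  = 8.9760 · 0.3444 / 0.0196
  = 157.72
Design effect: 2.38 × 157.72 = 375.38.
Adjust for 56% response: 375.38 / 0.56 = 670.32.
Round up → n = 671 per group.

n = 671 per group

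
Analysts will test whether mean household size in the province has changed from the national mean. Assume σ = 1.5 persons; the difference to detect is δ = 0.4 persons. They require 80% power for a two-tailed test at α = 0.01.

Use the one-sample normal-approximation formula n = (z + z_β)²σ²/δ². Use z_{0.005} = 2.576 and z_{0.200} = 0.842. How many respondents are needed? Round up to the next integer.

n = 165

n = (z_{α/2} + z_β)² · σ² / δ²
  = (2.576 + 0.842)² · 1.5² / 0.4²
  = 11.6827 · 2.25 / 0.16
  = 164.29
Round up → n = 165.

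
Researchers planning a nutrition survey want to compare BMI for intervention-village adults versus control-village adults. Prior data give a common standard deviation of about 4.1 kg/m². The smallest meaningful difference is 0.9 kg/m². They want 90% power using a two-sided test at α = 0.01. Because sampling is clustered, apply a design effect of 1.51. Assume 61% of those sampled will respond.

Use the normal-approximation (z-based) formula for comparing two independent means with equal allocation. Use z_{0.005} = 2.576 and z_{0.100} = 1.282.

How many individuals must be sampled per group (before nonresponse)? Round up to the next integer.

n = 1530 per group

n = (z_{α/2} + z_β)² · (σ₁² + σ₂²) / δ²
  = (2.576 + 1.282)² · (2·4.1² = 33.62) / 0.9²
  = 14.8842 · 33.62 / 0.81
  = 617.78
Design effect: 1.51 × 617.78 = 932.85.
Adjust for 61% response: 932.85 / 0.61 = 1529.27.
Round up → n = 1530 per group.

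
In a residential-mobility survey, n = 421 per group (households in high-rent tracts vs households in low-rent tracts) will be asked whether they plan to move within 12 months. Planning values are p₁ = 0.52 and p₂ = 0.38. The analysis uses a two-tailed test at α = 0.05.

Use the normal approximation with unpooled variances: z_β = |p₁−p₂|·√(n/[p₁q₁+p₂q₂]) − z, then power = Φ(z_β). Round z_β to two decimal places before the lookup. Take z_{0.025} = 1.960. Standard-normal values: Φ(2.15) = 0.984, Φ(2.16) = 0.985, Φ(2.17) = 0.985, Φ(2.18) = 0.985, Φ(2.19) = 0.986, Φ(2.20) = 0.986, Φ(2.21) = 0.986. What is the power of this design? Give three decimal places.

z_β = |p₁−p₂|·√(n/[p₁q₁+p₂q₂]) − z_{α/2}
    = 0.14 · √(421/0.4852) − 1.960
    = 0.14 · 29.4565 − 1.960
    = 4.1239 − 1.960 = 2.1639 → 2.16
Power = Φ(2.16) = 0.985.

Power ≈ 0.985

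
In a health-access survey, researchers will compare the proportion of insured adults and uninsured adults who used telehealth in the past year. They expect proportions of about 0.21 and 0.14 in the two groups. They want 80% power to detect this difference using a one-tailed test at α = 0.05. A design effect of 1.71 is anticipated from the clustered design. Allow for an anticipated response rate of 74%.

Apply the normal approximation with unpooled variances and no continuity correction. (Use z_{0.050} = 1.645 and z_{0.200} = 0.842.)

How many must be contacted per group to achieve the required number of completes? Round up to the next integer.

n = (z_α + z_β)² · [p₁(1−p₁) + p₂(1−p₂)] / (p₁ − p₂)²
  = (1.645 + 0.842)² · (0.21·0.79 + 0.14·0.86) / (0.07)²
  = (2.487)² · (0.1659 + 0.1204) / 0.0049
  = 6.1852 · 0.2863 / 0.0049
  = 361.39
Design effect: 1.71 × 361.39 = 617.98.
Adjust for 74% response: 617.98 / 0.74 = 835.11.
Round up → n = 836 per group.

n = 836 per group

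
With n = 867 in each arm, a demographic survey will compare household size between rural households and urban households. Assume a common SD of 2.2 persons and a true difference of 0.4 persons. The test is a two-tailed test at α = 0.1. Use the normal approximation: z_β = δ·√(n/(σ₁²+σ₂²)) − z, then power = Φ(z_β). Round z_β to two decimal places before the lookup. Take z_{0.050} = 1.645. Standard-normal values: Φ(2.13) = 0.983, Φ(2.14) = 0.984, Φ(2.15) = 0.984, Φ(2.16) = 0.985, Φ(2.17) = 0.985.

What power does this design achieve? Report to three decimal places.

Power ≈ 0.984

z_β = δ·√(n/(σ₁²+σ₂²)) − z_{α/2}
    = 0.4 · √(867/9.68) − 1.645
    = 0.4 · 9.46394 − 1.645
    = 3.7856 − 1.645 = 2.1406 → 2.14
Power = Φ(2.14) = 0.984.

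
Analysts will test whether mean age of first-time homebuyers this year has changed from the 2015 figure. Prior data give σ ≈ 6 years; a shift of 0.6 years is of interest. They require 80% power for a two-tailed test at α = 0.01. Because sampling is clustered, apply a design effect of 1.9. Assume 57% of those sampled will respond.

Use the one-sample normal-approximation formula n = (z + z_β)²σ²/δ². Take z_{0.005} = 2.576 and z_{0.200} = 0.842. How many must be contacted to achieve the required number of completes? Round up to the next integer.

n = 3895

n = (z_{α/2} + z_β)² · σ² / δ²
  = (2.576 + 0.842)² · 6² / 0.6²
  = 11.6827 · 36 / 0.36
  = 1168.27
Design effect: 1.9 × 1168.27 = 2219.72.
Adjust for 57% response: 2219.72 / 0.57 = 3894.24.
Round up → n = 3895.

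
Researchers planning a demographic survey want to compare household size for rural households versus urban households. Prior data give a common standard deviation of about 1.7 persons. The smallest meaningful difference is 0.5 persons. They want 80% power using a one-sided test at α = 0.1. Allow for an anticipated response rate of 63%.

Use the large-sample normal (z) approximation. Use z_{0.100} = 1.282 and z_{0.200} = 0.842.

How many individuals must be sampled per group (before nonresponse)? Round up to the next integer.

n = 166 per group

n = (z_α + z_β)² · (σ₁² + σ₂²) / δ²
  = (1.282 + 0.842)² · (2·1.7² = 5.78) / 0.5²
  = 4.5114 · 5.78 / 0.25
  = 104.30
Adjust for 63% response: 104.30 / 0.63 = 165.56.
Round up → n = 166 per group.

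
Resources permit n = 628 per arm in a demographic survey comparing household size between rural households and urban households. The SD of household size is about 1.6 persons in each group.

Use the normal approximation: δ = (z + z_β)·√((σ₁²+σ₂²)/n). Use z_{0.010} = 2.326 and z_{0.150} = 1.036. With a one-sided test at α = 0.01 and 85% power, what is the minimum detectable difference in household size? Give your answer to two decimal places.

Minimum detectable difference ≈ 0.30 persons

δ = (z_α + z_β) · √((σ₁²+σ₂²)/n)
  = (2.326 + 1.036) · √(5.12/628)
  = 3.362 · √0.00815
  = 3.362 · 0.0903
  = 0.3036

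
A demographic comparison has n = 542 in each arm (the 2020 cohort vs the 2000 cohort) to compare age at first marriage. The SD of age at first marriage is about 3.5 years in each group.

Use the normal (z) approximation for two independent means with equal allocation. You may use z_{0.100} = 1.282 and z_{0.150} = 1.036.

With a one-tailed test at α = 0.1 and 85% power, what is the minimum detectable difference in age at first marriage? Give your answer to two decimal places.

δ = (z_α + z_β) · √((σ₁²+σ₂²)/n)
  = (1.282 + 1.036) · √(24.5/542)
  = 2.318 · √0.0452
  = 2.318 · 0.2126
  = 0.4928

Minimum detectable difference ≈ 0.49 years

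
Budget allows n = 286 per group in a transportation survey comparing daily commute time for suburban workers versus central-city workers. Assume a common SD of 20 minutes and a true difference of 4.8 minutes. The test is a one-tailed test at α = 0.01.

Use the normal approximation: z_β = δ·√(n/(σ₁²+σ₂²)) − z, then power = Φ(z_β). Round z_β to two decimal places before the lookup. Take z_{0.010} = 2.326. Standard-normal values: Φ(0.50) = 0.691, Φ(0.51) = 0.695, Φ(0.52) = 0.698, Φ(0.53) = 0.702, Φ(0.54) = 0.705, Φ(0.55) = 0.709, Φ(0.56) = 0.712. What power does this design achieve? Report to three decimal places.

z_β = δ·√(n/(σ₁²+σ₂²)) − z_α
    = 4.8 · √(286/800) − 2.326
    = 4.8 · 0.59791 − 2.326
    = 2.8700 − 2.326 = 0.5440 → 0.54
Power = Φ(0.54) = 0.705.

Power ≈ 0.705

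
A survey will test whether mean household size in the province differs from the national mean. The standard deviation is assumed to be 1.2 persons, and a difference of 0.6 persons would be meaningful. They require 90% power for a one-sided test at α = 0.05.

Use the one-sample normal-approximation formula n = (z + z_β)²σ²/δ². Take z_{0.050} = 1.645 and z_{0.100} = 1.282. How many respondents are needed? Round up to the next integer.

n = 35

n = (z_α + z_β)² · σ² / δ²
  = (1.645 + 1.282)² · 1.2² / 0.6²
  = 8.5673 · 1.44 / 0.36
  = 34.27
Round up → n = 35.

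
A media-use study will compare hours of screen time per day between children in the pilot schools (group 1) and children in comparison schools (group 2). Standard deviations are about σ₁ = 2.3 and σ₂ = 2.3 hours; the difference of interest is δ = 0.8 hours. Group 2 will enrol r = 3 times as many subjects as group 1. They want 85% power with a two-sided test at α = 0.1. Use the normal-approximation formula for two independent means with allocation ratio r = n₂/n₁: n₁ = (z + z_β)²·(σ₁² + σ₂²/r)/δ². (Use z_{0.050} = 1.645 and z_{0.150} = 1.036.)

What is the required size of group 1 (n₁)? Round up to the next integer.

n₁ = (z_{α/2} + z_β)² · (σ₁² + σ₂²/r) / δ²
   = (1.645 + 1.036)² · (2.3² + 2.3²/3) / 0.8²
   = 7.1878 · (5.29 + 1.7633) / 0.64
   = 7.1878 · 7.0533 / 0.64
   = 79.22
Round up → n₁ = 80; n₂ = r·n₁ = 3 × 80 = 240.

n₁ = 80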